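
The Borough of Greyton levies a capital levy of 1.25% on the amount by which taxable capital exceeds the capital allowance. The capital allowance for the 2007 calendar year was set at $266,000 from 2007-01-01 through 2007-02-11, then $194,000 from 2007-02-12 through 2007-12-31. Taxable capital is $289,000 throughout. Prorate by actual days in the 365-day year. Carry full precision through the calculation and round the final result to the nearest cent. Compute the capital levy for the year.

$1,083.94

2007-01-01 to 2007-02-11: 42 days, exemption $266,000 → ($289,000 − $266,000) × 1.25% × 42/365 = $33.0822
2007-02-12 to 2007-12-31: 323 days, exemption $194,000 → ($289,000 − $194,000) × 1.25% × 323/365 = $1,050.8562
Total = $1,083.9384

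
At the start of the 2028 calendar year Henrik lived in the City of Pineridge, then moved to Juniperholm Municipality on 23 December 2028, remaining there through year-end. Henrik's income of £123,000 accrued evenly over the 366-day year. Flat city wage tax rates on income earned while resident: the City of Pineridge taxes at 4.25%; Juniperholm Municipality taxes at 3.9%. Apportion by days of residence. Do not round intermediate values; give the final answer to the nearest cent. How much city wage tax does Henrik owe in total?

The City of Pineridge, 1 January – 22 December 2028: 357 days → £123,000 × 4.25% × 357/366 = £5,098.9549
Juniperholm Municipality, 23 December – 31 December 2028: 9 days → £123,000 × 3.9% × 9/366 = £117.9590
Total = £5,216.9139

£5,216.91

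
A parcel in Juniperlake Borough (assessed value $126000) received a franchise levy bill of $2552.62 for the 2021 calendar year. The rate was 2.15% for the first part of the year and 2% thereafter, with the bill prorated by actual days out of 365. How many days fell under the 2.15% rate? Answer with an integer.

Let d = days at the first rate; then 365 − d days at the second rate.
$126000 × [2.15%·d + 2%·(365−d)] / 365 = $2552.62
Solving gives d = 63, so the new rate took effect on 5 Mar 2021.

63 days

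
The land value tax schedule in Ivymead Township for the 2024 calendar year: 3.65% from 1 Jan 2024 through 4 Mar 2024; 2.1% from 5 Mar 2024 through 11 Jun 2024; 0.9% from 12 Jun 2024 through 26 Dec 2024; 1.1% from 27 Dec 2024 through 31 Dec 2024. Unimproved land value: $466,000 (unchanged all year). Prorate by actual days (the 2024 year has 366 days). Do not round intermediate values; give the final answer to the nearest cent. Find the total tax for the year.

1 Jan – 4 Mar 2024: 64 days at 3.65% → $466,000 × 3.65% × 64/366 = $2,974.2514
5 Mar – 11 Jun 2024: 99 days at 2.1% → $466,000 × 2.1% × 99/366 = $2,647.0328
12 Jun – 26 Dec 2024: 198 days at 0.9% → $466,000 × 0.9% × 198/366 = $2,268.8852
27 Dec – 31 Dec 2024: 5 days at 1.1% → $466,000 × 1.1% × 5/366 = $70.0273
Total = $7,960.1967

$7,960.20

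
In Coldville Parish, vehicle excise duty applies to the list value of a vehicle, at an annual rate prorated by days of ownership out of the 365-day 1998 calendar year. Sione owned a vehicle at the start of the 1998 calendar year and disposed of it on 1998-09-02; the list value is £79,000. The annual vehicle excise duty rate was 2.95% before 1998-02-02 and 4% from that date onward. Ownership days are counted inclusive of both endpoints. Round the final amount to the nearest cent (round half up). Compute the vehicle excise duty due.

1998-01-01 to 1998-02-01: 32 days at 2.95% → £79,000 × 2.95% × 32/365 = £204.3178
1998-02-02 to 1998-09-02: 213 days at 4% → £79,000 × 4% × 213/365 = £1,844.0548
Total = £2,048.3726

£2,048.37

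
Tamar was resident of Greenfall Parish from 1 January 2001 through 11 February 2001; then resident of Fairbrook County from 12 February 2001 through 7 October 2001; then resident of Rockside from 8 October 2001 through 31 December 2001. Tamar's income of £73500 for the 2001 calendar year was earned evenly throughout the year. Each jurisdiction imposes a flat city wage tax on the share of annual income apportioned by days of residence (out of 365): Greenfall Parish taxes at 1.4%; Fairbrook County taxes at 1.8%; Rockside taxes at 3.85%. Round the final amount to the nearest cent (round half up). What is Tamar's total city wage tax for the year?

Greenfall Parish, 1 January – 11 February 2001: 42 days → £73500 × 1.4% × 42/365 = £118.4055
Fairbrook County, 12 February – 7 October 2001: 238 days → £73500 × 1.8% × 238/365 = £862.6685
Rockside, 8 October – 31 December 2001: 85 days → £73500 × 3.85% × 85/365 = £658.9829
Total = £1640.0568

£1640.06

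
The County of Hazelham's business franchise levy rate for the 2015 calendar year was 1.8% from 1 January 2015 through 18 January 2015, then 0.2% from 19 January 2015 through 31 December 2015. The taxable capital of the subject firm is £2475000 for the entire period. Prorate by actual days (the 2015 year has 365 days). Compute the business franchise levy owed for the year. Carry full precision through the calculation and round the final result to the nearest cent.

£6902.88

1 January – 18 January 2015: 18 days at 1.8% → £2475000 × 1.8% × 18/365 = £2196.9863
19 January – 31 December 2015: 347 days at 0.2% → £2475000 × 0.2% × 347/365 = £4705.8904
Total = £6902.8767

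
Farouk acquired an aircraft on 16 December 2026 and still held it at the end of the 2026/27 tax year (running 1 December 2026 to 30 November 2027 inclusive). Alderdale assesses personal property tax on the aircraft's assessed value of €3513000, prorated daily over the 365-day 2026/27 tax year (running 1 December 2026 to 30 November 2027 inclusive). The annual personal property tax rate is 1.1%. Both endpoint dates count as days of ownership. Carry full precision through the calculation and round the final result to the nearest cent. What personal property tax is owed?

€37054.93

Days held (16 December 2026 – 30 November 2027): 350 out of 365
Tax = €3513000 × 1.1% × 350/365 = €37054.9315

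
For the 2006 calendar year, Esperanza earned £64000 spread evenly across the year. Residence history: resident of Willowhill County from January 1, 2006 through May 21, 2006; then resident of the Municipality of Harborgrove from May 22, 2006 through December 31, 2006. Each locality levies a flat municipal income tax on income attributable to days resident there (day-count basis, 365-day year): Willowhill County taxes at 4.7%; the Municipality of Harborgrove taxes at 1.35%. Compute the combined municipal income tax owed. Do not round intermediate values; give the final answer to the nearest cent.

Willowhill County, January 1 – May 21, 2006: 141 days → £64000 × 4.7% × 141/365 = £1161.9945
The Municipality of Harborgrove, May 22 – December 31, 2006: 224 days → £64000 × 1.35% × 224/365 = £530.2356
Total = £1692.2301

£1692.23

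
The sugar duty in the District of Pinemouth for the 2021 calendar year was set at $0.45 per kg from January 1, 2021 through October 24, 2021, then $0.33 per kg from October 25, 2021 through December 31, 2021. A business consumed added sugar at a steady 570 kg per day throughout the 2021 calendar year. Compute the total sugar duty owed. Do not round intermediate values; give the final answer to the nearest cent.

January 1 – October 24, 2021: 297 days × 570 kg/day = 169,290 kg at $0.45/kg → $76180.50
October 25 – December 31, 2021: 68 days × 570 kg/day = 38,760 kg at $0.33/kg → $12790.80

$88971.30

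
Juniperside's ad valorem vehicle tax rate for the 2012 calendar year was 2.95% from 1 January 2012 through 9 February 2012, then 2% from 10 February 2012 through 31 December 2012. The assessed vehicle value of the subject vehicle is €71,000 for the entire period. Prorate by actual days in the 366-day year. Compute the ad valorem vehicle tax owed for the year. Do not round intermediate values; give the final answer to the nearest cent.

€1,493.72

1 January – 9 February 2012: 40 days at 2.95% → €71,000 × 2.95% × 40/366 = €228.9071
10 February – 31 December 2012: 326 days at 2% → €71,000 × 2% × 326/366 = €1,264.8087
Total = €1,493.7158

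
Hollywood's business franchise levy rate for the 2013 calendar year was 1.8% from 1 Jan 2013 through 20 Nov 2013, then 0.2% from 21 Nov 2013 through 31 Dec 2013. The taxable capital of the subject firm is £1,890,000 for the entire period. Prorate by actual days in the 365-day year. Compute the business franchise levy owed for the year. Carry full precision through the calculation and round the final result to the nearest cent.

£30,623.18

1 Jan – 20 Nov 2013: 324 days at 1.8% → £1,890,000 × 1.8% × 324/365 = £30,198.5753
21 Nov – 31 Dec 2013: 41 days at 0.2% → £1,890,000 × 0.2% × 41/365 = £424.6027
Total = £30,623.1781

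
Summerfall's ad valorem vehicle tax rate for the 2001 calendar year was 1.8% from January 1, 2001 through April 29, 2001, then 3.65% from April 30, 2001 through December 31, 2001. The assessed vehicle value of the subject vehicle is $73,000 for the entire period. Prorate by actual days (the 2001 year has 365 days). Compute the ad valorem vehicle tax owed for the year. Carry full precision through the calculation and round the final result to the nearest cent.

January 1 – April 29, 2001: 119 days at 1.8% → $73,000 × 1.8% × 119/365 = $428.4000
April 30 – December 31, 2001: 246 days at 3.65% → $73,000 × 3.65% × 246/365 = $1,795.8000
Total = $2,224.2000

$2,224.20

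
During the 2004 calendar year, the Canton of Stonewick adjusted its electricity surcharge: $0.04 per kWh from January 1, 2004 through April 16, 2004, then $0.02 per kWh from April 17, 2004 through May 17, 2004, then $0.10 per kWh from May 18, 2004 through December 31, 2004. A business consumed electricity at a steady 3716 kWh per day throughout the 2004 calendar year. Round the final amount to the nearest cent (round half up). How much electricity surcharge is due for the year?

$102,933.20

January 1 – April 16, 2004: 107 days × 3716 kWh/day = 397,612 kWh at $0.04/kWh → $15,904.48
April 17 – May 17, 2004: 31 days × 3716 kWh/day = 115,196 kWh at $0.02/kWh → $2,303.92
May 18 – December 31, 2004: 228 days × 3716 kWh/day = 847,248 kWh at $0.10/kWh → $84,724.80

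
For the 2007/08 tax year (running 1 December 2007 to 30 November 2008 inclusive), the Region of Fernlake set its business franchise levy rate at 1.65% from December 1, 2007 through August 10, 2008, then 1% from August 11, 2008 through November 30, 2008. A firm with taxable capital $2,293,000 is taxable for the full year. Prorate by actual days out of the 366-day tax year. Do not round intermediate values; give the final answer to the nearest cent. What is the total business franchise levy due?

December 1, 2007 – August 10, 2008: 254 days at 1.65% → $2,293,000 × 1.65% × 254/366 = $26,256.7295
August 11 – November 30, 2008: 112 days at 1% → $2,293,000 × 1% × 112/366 = $7,016.8306
Total = $33,273.5601

$33,273.56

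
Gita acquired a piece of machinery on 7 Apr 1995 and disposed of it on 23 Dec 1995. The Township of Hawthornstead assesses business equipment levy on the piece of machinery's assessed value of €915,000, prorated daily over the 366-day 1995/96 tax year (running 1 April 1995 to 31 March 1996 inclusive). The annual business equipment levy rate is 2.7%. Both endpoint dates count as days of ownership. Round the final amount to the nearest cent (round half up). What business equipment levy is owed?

€17,617.50

Days held (7 Apr – 23 Dec 1995): 261 out of 366
Tax = €915,000 × 2.7% × 261/366 = €17,617.5000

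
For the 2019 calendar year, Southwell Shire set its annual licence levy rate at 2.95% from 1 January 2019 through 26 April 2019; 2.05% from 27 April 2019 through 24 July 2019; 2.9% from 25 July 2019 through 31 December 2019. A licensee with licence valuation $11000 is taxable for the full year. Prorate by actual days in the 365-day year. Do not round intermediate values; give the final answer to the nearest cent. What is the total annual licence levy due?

1 January – 26 April 2019: 116 days at 2.95% → $11000 × 2.95% × 116/365 = $103.1288
27 April – 24 July 2019: 89 days at 2.05% → $11000 × 2.05% × 89/365 = $54.9849
25 July – 31 December 2019: 160 days at 2.9% → $11000 × 2.9% × 160/365 = $139.8356
Total = $297.9493

$297.95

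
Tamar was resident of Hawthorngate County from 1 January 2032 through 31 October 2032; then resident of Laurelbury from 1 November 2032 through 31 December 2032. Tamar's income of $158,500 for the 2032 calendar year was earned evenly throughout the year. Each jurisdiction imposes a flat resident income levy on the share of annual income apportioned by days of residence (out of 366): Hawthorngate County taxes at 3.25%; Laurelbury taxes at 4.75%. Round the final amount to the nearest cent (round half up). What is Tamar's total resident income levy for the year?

Hawthorngate County, 1 January – 31 October 2032: 305 days → $158,500 × 3.25% × 305/366 = $4,292.7083
Laurelbury, 1 November – 31 December 2032: 61 days → $158,500 × 4.75% × 61/366 = $1,254.7917
Total = $5,547.5000

$5,547.50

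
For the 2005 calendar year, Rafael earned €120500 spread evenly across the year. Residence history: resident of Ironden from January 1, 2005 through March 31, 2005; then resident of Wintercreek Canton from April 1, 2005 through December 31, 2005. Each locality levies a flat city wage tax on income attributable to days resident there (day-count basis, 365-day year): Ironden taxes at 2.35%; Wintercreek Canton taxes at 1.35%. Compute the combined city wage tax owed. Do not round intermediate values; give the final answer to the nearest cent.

€1923.87

Ironden, January 1 – March 31, 2005: 90 days → €120500 × 2.35% × 90/365 = €698.2397
Wintercreek Canton, April 1 – December 31, 2005: 275 days → €120500 × 1.35% × 275/365 = €1225.6336
Total = €1923.8733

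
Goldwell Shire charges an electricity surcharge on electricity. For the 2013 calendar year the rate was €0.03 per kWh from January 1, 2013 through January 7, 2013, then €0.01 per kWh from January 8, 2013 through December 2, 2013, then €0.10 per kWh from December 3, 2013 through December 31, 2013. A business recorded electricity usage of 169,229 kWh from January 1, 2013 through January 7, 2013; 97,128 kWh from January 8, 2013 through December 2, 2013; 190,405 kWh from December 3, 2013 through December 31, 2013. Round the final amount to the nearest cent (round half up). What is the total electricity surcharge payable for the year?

€25,088.65

January 1 – January 7, 2013: 169,229 kWh at €0.03/kWh → €5,076.87
January 8 – December 2, 2013: 97,128 kWh at €0.01/kWh → €971.28
December 3 – December 31, 2013: 190,405 kWh at €0.10/kWh → €19,040.50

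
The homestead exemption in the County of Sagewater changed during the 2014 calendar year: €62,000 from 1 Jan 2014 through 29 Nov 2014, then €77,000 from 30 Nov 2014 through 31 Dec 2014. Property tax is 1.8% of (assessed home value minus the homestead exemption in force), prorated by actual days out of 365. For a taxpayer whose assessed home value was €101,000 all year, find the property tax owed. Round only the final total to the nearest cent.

€678.33

1 Jan – 29 Nov 2014: 333 days, exemption €62,000 → (€101,000 − €62,000) × 1.8% × 333/365 = €640.4548
30 Nov – 31 Dec 2014: 32 days, exemption €77,000 → (€101,000 − €77,000) × 1.8% × 32/365 = €37.8740
Total = €678.3288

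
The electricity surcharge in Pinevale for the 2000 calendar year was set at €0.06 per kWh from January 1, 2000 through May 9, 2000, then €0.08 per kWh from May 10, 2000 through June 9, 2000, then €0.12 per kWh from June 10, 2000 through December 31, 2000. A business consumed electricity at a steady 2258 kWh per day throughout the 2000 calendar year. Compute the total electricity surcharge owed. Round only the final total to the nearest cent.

€78,759.04

January 1 – May 9, 2000: 130 days × 2258 kWh/day = 293,540 kWh at €0.06/kWh → €17,612.40
May 10 – June 9, 2000: 31 days × 2258 kWh/day = 69,998 kWh at €0.08/kWh → €5,599.84
June 10 – December 31, 2000: 205 days × 2258 kWh/day = 462,890 kWh at €0.12/kWh → €55,546.80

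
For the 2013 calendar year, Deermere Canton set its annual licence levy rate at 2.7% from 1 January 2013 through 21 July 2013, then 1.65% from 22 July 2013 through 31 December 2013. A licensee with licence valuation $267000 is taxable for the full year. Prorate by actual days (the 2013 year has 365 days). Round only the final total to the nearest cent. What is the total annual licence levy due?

$5957.03

1 January – 21 July 2013: 202 days at 2.7% → $267000 × 2.7% × 202/365 = $3989.6384
22 July – 31 December 2013: 163 days at 1.65% → $267000 × 1.65% × 163/365 = $1967.3877
Total = $5957.0260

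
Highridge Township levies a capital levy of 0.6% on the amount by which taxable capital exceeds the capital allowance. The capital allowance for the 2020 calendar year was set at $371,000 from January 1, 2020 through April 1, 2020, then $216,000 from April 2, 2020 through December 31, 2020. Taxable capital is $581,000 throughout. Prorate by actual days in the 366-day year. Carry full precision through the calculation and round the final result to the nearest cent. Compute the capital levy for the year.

$1,956.23

January 1 – April 1, 2020: 92 days, exemption $371,000 → ($581,000 − $371,000) × 0.6% × 92/366 = $316.7213
April 2 – December 31, 2020: 274 days, exemption $216,000 → ($581,000 − $216,000) × 0.6% × 274/366 = $1,639.5082
Total = $1,956.2295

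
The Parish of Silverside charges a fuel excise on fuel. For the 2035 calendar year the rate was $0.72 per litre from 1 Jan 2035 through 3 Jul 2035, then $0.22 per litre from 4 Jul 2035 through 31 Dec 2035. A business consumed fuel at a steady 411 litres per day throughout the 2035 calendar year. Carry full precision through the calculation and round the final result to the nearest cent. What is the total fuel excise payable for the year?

$70,815.30

1 Jan – 3 Jul 2035: 184 days × 411 litres/day = 75,624 litres at $0.72/litre → $54,449.28
4 Jul – 31 Dec 2035: 181 days × 411 litres/day = 74,391 litres at $0.22/litre → $16,366.02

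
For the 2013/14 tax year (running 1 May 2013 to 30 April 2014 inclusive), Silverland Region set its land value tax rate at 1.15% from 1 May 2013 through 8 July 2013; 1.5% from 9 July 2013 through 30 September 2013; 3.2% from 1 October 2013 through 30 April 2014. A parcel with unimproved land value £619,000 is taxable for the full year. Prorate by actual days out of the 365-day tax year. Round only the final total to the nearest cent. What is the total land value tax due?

£14,987.43

1 May – 8 July 2013: 69 days at 1.15% → £619,000 × 1.15% × 69/365 = £1,345.6890
9 July – 30 September 2013: 84 days at 1.5% → £619,000 × 1.5% × 84/365 = £2,136.8219
1 October 2013 – 30 April 2014: 212 days at 3.2% → £619,000 × 3.2% × 212/365 = £11,504.9205
Total = £14,987.4315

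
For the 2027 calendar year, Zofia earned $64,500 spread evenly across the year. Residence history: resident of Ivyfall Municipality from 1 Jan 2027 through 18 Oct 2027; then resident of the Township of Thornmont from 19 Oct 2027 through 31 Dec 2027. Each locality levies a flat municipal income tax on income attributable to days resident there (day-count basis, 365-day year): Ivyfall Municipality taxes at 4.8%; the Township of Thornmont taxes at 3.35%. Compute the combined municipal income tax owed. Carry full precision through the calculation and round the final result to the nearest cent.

$2,906.39

Ivyfall Municipality, 1 Jan – 18 Oct 2027: 291 days → $64,500 × 4.8% × 291/365 = $2,468.3178
The Township of Thornmont, 19 Oct – 31 Dec 2027: 74 days → $64,500 × 3.35% × 74/365 = $438.0699
Total = $2,906.3877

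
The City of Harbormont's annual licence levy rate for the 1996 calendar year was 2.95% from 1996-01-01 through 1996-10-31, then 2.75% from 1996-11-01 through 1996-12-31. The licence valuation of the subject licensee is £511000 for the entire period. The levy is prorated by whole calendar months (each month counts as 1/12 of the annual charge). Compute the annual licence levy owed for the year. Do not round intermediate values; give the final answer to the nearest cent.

1996-01-01 to 1996-10-31: 10 months at 2.95% → £511000 × 2.95% × 10/12 = £12562.0833
1996-11-01 to 1996-12-31: 2 months at 2.75% → £511000 × 2.75% × 2/12 = £2342.0833
Total = £14904.1667

£14904.17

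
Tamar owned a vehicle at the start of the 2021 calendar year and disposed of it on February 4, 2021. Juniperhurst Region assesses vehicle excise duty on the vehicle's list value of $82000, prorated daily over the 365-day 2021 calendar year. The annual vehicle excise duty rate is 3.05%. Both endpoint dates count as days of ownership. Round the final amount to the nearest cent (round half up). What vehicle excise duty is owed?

Days held (January 1 – February 4, 2021): 35 out of 365
Tax = $82000 × 3.05% × 35/365 = $239.8219

$239.82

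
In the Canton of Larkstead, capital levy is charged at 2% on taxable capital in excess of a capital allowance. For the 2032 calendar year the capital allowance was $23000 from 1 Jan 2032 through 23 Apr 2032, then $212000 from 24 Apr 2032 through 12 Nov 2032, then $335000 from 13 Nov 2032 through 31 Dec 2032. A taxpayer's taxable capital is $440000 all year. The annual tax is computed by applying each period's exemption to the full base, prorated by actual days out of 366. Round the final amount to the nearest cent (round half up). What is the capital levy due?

$5408.03

1 Jan – 23 Apr 2032: 114 days, exemption $23000 → ($440000 − $23000) × 2% × 114/366 = $2597.7049
24 Apr – 12 Nov 2032: 203 days, exemption $212000 → ($440000 − $212000) × 2% × 203/366 = $2529.1803
13 Nov – 31 Dec 2032: 49 days, exemption $335000 → ($440000 − $335000) × 2% × 49/366 = $281.1475
Total = $5408.0328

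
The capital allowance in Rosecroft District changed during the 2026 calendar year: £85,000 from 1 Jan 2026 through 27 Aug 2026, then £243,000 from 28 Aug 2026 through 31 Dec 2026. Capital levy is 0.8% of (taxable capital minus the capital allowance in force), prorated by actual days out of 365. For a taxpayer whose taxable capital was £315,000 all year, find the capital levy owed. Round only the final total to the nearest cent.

1 Jan – 27 Aug 2026: 239 days, exemption £85,000 → (£315,000 − £85,000) × 0.8% × 239/365 = £1,204.8219
28 Aug – 31 Dec 2026: 126 days, exemption £243,000 → (£315,000 − £243,000) × 0.8% × 126/365 = £198.8384
Total = £1,403.6603

£1,403.66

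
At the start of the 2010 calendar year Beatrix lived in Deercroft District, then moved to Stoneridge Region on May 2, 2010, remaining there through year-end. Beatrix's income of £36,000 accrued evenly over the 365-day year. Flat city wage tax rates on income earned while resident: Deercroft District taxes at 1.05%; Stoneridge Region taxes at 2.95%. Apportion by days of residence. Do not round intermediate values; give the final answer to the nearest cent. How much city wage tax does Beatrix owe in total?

Deercroft District, January 1 – May 1, 2010: 121 days → £36,000 × 1.05% × 121/365 = £125.3096
Stoneridge Region, May 2 – December 31, 2010: 244 days → £36,000 × 2.95% × 244/365 = £709.9397
Total = £835.2493

£835.25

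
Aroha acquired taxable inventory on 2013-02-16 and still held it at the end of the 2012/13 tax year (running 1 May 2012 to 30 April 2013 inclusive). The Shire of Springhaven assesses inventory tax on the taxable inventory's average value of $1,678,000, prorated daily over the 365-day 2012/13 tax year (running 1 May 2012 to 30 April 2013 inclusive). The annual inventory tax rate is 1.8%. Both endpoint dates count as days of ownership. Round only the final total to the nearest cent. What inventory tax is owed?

Days held (2013-02-16 to 2013-04-30): 74 out of 365
Tax = $1,678,000 × 1.8% × 74/365 = $6,123.5507

$6,123.55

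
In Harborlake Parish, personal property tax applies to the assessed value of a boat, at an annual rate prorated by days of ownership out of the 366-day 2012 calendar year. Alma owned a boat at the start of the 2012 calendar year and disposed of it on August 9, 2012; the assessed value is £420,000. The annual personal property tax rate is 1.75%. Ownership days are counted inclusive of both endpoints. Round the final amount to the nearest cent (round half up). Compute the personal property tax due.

£4,458.20

Days held (January 1 – August 9, 2012): 222 out of 366
Tax = £420,000 × 1.75% × 222/366 = £4,458.1967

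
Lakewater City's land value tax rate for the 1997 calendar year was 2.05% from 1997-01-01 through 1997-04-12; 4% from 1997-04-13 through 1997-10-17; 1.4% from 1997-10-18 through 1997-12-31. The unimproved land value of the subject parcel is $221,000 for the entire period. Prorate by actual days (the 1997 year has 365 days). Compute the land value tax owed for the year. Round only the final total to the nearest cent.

1997-01-01 to 1997-04-12: 102 days at 2.05% → $221,000 × 2.05% × 102/365 = $1,266.0575
1997-04-13 to 1997-10-17: 188 days at 4% → $221,000 × 4% × 188/365 = $4,553.2055
1997-10-18 to 1997-12-31: 75 days at 1.4% → $221,000 × 1.4% × 75/365 = $635.7534
Total = $6,455.0164

$6,455.02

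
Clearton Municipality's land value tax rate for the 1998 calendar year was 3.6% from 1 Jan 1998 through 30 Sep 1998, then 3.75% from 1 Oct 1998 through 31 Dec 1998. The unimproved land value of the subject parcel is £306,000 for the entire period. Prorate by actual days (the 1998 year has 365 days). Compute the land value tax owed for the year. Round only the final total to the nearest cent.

1 Jan – 30 Sep 1998: 273 days at 3.6% → £306,000 × 3.6% × 273/365 = £8,239.3644
1 Oct – 31 Dec 1998: 92 days at 3.75% → £306,000 × 3.75% × 92/365 = £2,892.3288
Total = £11,131.6932

£11,131.69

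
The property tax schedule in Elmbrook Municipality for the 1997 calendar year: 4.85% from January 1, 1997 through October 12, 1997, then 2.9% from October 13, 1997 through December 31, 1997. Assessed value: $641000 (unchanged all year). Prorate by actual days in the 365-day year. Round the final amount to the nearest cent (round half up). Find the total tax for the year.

January 1 – October 12, 1997: 285 days at 4.85% → $641000 × 4.85% × 285/365 = $24274.5822
October 13 – December 31, 1997: 80 days at 2.9% → $641000 × 2.9% × 80/365 = $4074.3014
Total = $28348.8836

$28348.88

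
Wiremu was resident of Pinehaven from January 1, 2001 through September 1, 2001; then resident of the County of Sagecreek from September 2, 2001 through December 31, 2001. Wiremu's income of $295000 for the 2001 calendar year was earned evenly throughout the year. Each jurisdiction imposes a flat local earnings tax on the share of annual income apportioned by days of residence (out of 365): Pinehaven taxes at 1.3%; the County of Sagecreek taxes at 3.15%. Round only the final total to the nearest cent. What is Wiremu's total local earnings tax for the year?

Pinehaven, January 1 – September 1, 2001: 244 days → $295000 × 1.3% × 244/365 = $2563.6712
The County of Sagecreek, September 2 – December 31, 2001: 121 days → $295000 × 3.15% × 121/365 = $3080.5274
Total = $5644.1986

$5644.20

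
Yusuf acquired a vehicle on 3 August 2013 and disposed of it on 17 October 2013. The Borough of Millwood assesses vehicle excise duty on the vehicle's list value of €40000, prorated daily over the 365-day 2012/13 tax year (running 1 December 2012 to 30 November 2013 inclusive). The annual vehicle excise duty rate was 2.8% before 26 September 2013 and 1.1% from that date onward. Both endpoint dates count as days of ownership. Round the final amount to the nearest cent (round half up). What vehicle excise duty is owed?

3 August – 25 September 2013: 54 days at 2.8% → €40000 × 2.8% × 54/365 = €165.6986
26 September – 17 October 2013: 22 days at 1.1% → €40000 × 1.1% × 22/365 = €26.5205
Total = €192.2192

€192.22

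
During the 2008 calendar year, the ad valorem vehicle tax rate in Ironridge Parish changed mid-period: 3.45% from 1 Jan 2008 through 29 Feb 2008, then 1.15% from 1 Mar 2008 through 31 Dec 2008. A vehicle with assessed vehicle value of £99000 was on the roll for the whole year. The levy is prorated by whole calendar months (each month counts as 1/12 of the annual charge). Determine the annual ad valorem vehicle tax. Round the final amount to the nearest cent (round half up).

£1518.00

1 Jan – 29 Feb 2008: 2 months at 3.45% → £99000 × 3.45% × 2/12 = £569.2500
1 Mar – 31 Dec 2008: 10 months at 1.15% → £99000 × 1.15% × 10/12 = £948.7500
Total = £1518.0000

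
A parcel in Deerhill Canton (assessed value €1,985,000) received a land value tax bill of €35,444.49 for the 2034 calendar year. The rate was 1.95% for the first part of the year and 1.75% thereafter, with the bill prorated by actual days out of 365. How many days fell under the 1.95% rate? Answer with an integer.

Let d = days at the first rate; then 365 − d days at the second rate.
€1,985,000 × [1.95%·d + 1.75%·(365−d)] / 365 = €35,444.49
Solving gives d = 65, so the new rate took effect on March 7, 2034.

65 days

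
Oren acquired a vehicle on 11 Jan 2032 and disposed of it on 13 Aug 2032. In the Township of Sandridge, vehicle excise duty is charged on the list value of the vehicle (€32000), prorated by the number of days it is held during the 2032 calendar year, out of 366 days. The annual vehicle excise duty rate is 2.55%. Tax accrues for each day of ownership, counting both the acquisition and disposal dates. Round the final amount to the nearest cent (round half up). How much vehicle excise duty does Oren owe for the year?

€481.57

Days held (11 Jan – 13 Aug 2032): 216 out of 366
Tax = €32000 × 2.55% × 216/366 = €481.5738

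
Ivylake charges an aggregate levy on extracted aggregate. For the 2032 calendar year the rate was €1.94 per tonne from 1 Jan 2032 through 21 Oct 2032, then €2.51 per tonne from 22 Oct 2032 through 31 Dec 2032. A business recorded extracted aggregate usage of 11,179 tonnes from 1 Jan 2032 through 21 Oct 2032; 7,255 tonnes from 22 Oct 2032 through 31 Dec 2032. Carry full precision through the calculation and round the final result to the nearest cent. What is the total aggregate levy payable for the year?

1 Jan – 21 Oct 2032: 11,179 tonnes at €1.94/tonne → €21,687.26
22 Oct – 31 Dec 2032: 7,255 tonnes at €2.51/tonne → €18,210.05

€39,897.31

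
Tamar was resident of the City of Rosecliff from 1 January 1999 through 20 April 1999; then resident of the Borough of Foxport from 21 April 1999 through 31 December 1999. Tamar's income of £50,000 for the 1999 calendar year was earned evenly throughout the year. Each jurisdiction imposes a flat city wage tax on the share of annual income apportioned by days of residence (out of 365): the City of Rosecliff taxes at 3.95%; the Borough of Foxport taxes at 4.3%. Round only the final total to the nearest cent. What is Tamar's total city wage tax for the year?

£2,097.26

The City of Rosecliff, 1 January – 20 April 1999: 110 days → £50,000 × 3.95% × 110/365 = £595.2055
The Borough of Foxport, 21 April – 31 December 1999: 255 days → £50,000 × 4.3% × 255/365 = £1,502.0548
Total = £2,097.2603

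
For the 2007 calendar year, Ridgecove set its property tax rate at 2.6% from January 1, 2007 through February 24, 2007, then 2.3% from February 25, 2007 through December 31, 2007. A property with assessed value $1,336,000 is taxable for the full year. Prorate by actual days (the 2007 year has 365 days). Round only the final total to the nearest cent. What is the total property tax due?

$31,331.95

January 1 – February 24, 2007: 55 days at 2.6% → $1,336,000 × 2.6% × 55/365 = $5,234.1918
February 25 – December 31, 2007: 310 days at 2.3% → $1,336,000 × 2.3% × 310/365 = $26,097.7534
Total = $31,331.9452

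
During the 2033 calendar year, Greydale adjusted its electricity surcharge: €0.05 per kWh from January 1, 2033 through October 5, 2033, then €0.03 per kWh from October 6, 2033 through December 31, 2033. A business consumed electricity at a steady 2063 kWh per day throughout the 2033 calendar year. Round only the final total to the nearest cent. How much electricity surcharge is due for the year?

€34060.13

January 1 – October 5, 2033: 278 days × 2063 kWh/day = 573,514 kWh at €0.05/kWh → €28675.70
October 6 – December 31, 2033: 87 days × 2063 kWh/day = 179,481 kWh at €0.03/kWh → €5384.43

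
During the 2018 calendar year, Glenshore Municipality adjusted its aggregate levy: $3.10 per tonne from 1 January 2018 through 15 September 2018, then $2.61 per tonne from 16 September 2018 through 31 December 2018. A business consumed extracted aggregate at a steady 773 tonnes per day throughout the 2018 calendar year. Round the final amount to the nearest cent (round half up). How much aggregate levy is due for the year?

1 January – 15 September 2018: 258 days × 773 tonnes/day = 199,434 tonnes at $3.10/tonne → $618,245.40
16 September – 31 December 2018: 107 days × 773 tonnes/day = 82,711 tonnes at $2.61/tonne → $215,875.71

$834,121.11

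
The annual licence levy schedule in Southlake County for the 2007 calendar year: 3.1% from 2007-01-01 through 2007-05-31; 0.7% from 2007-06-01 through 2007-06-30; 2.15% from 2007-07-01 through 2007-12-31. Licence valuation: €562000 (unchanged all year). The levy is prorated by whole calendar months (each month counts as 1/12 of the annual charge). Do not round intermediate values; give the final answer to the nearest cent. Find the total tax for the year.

2007-01-01 to 2007-05-31: 5 months at 3.1% → €562000 × 3.1% × 5/12 = €7259.1667
2007-06-01 to 2007-06-30: 1 month at 0.7% → €562000 × 0.7% × 1/12 = €327.8333
2007-07-01 to 2007-12-31: 6 months at 2.15% → €562000 × 2.15% × 6/12 = €6041.5000
Total = €13628.5000

€13628.50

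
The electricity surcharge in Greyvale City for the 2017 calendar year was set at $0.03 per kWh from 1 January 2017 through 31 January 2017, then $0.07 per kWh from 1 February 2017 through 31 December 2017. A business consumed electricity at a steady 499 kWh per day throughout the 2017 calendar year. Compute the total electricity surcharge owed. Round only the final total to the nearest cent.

1 January – 31 January 2017: 31 days × 499 kWh/day = 15,469 kWh at $0.03/kWh → $464.07
1 February – 31 December 2017: 334 days × 499 kWh/day = 166,666 kWh at $0.07/kWh → $11,666.62

$12,130.69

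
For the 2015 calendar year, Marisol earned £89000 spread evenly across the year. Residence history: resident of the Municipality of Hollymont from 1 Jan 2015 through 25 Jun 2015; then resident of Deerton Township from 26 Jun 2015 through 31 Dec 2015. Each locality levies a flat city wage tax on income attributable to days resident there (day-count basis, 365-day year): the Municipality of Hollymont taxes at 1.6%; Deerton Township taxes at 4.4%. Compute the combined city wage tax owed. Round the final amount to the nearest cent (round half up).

£2714.38

The Municipality of Hollymont, 1 Jan – 25 Jun 2015: 176 days → £89000 × 1.6% × 176/365 = £686.6411
Deerton Township, 26 Jun – 31 Dec 2015: 189 days → £89000 × 4.4% × 189/365 = £2027.7370
Total = £2714.3781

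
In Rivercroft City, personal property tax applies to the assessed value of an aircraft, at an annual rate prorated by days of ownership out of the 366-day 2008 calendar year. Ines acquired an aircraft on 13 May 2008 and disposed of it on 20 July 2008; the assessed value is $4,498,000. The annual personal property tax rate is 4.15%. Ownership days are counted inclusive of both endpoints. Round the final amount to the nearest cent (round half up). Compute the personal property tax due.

$35,191.32

Days held (13 May – 20 July 2008): 69 out of 366
Tax = $4,498,000 × 4.15% × 69/366 = $35,191.3197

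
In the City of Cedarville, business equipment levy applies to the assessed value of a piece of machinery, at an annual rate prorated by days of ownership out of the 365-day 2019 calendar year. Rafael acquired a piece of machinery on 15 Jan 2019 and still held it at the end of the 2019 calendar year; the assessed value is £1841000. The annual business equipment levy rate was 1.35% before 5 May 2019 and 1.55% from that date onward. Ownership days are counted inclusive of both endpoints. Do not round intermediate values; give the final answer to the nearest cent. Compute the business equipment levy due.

£26331.34

15 Jan – 4 May 2019: 110 days at 1.35% → £1841000 × 1.35% × 110/365 = £7490.0959
5 May – 31 Dec 2019: 241 days at 1.55% → £1841000 × 1.55% × 241/365 = £18841.2479
Total = £26331.3438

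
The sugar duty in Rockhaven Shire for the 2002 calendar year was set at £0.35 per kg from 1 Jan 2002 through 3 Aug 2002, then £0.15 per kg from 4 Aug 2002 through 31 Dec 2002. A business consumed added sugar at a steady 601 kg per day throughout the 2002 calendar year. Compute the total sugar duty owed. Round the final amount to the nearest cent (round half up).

1 Jan – 3 Aug 2002: 215 days × 601 kg/day = 129,215 kg at £0.35/kg → £45,225.25
4 Aug – 31 Dec 2002: 150 days × 601 kg/day = 90,150 kg at £0.15/kg → £13,522.50

£58,747.75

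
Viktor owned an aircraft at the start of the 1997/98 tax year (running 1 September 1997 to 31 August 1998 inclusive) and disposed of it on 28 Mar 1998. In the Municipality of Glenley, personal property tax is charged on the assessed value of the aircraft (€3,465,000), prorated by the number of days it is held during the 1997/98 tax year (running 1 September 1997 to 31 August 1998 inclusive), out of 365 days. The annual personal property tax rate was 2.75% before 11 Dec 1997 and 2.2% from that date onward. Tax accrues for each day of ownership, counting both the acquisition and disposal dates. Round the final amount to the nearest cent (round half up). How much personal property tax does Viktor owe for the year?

€48,922.95

1 Sep – 10 Dec 1997: 101 days at 2.75% → €3,465,000 × 2.75% × 101/365 = €26,367.2260
11 Dec 1997 – 28 Mar 1998: 108 days at 2.2% → €3,465,000 × 2.2% × 108/365 = €22,555.7260
Total = €48,922.9521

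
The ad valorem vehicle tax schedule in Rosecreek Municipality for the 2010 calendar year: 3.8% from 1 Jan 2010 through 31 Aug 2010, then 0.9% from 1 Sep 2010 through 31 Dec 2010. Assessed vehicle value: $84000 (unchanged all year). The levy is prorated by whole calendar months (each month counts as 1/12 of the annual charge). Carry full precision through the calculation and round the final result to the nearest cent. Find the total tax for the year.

$2380.00

1 Jan – 31 Aug 2010: 8 months at 3.8% → $84000 × 3.8% × 8/12 = $2128.0000
1 Sep – 31 Dec 2010: 4 months at 0.9% → $84000 × 0.9% × 4/12 = $252.0000
Total = $2380.0000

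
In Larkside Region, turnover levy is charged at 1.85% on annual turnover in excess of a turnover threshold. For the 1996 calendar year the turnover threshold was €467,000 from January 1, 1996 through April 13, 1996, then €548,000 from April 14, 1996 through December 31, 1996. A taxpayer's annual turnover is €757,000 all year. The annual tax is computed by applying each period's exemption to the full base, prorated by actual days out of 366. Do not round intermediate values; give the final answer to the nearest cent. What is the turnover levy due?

€4,292.30

January 1 – April 13, 1996: 104 days, exemption €467,000 → (€757,000 − €467,000) × 1.85% × 104/366 = €1,524.4809
April 14 – December 31, 1996: 262 days, exemption €548,000 → (€757,000 − €548,000) × 1.85% × 262/366 = €2,767.8224
Total = €4,292.3033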